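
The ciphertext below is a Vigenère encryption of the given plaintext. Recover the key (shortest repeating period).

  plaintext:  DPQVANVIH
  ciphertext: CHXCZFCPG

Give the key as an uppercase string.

  i= 0: C-D = 25 → Z
  i= 1: H-P = 18 → S
  i= 2: X-Q =  7 → H
  i= 3: C-V =  7 → H
  i= 4: Z-A = 25 → Z
  i= 5: F-N = 18 → S
  i= 6: C-V =  7 → H
  i= 7: P-I =  7 → H
  i= 8: G-H = 25 → Z
  shifts repeat with period 4: ZSHH

ZSHH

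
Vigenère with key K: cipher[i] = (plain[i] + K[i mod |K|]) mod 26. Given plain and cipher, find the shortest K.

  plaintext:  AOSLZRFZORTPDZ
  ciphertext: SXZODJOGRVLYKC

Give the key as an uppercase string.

SJHDE

  i= 0: S-A = 18 → S
  i= 1: X-O =  9 → J
  i= 2: Z-S =  7 → H
  i= 3: O-L =  3 → D
  i= 4: D-Z =  4 → E
  i= 5: J-R = 18 → S
  i= 6: O-F =  9 → J
  i= 7: G-Z =  7 → H
  i= 8: R-O =  3 → D
  i= 9: V-R =  4 → E
  i=10: L-T = 18 → S
  i=11: Y-P =  9 → J
  i=12: K-D =  7 → H
  i=13: C-Z =  3 → D
  shifts repeat with period 5: SJHDE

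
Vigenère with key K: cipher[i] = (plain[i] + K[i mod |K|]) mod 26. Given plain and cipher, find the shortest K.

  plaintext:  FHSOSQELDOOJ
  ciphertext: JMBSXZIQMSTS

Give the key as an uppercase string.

  i= 0: J-F =  4 → E
  i= 1: M-H =  5 → F
  i= 2: B-S =  9 → J
  i= 3: S-O =  4 → E
  i= 4: X-S =  5 → F
  i= 5: Z-Q =  9 → J
  i= 6: I-E =  4 → E
  i= 7: Q-L =  5 → F
  i= 8: M-D =  9 → J
  i= 9: S-O =  4 → E
  i=10: T-O =  5 → F
  i=11: S-J =  9 → J
  shifts repeat with period 3: EFJ

EFJ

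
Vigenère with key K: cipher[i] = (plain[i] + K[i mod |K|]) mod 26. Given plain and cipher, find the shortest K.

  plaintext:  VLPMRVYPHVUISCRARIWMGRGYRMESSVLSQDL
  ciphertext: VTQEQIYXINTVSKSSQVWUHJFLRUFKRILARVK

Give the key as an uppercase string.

AIBSZN

  i= 0: V-V =  0 → A
  i= 1: T-L =  8 → I
  i= 2: Q-P =  1 → B
  i= 3: E-M = 18 → S
  i= 4: Q-R = 25 → Z
  i= 5: I-V = 13 → N
  i= 6: Y-Y =  0 → A
  i= 7: X-P =  8 → I
  i= 8: I-H =  1 → B
  i= 9: N-V = 18 → S
  i=10: T-U = 25 → Z
  i=11: V-I = 13 → N
  i=12: S-S =  0 → A
  i=13: K-C =  8 → I
  i=14: S-R =  1 → B
  i=15: S-A = 18 → S
  i=16: Q-R = 25 → Z
  i=17: V-I = 13 → N
  i=18: W-W =  0 → A
  i=19: U-M =  8 → I
  i=20: H-G =  1 → B
  i=21: J-R = 18 → S
  i=22: F-G = 25 → Z
  i=23: L-Y = 13 → N
  i=24: R-R =  0 → A
  i=25: U-M =  8 → I
  i=26: F-E =  1 → B
  i=27: K-S = 18 → S
  i=28: R-S = 25 → Z
  i=29: I-V = 13 → N
  i=30: L-L =  0 → A
  i=31: A-S =  8 → I
  i=32: R-Q =  1 → B
  i=33: V-D = 18 → S
  i=34: K-L = 25 → Z
  shifts repeat with period 6: AIBSZN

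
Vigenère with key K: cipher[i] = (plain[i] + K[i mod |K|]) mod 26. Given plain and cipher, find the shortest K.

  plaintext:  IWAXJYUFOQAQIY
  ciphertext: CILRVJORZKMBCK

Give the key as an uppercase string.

  i= 0: C-I = 20 → U
  i= 1: I-W = 12 → M
  i= 2: L-A = 11 → L
  i= 3: R-X = 20 → U
  i= 4: V-J = 12 → M
  i= 5: J-Y = 11 → L
  i= 6: O-U = 20 → U
  i= 7: R-F = 12 → M
  i= 8: Z-O = 11 → L
  i= 9: K-Q = 20 → U
  i=10: M-A = 12 → M
  i=11: B-Q = 11 → L
  i=12: C-I = 20 → U
  i=13: K-Y = 12 → M
  shifts repeat with period 3: UML

UML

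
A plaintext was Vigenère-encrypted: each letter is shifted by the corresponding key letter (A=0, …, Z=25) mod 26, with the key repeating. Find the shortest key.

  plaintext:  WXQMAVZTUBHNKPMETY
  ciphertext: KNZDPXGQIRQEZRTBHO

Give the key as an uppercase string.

OQJRPCHX

  i= 0: K-W = 14 → O
  i= 1: N-X = 16 → Q
  i= 2: Z-Q =  9 → J
  i= 3: D-M = 17 → R
  i= 4: P-A = 15 → P
  i= 5: X-V =  2 → C
  i= 6: G-Z =  7 → H
  i= 7: Q-T = 23 → X
  i= 8: I-U = 14 → O
  i= 9: R-B = 16 → Q
  i=10: Q-H =  9 → J
  i=11: E-N = 17 → R
  i=12: Z-K = 15 → P
  i=13: R-P =  2 → C
  i=14: T-M =  7 → H
  i=15: B-E = 23 → X
  i=16: H-T = 14 → O
  i=17: O-Y = 16 → Q
  shifts repeat with period 8: OQJRPCHX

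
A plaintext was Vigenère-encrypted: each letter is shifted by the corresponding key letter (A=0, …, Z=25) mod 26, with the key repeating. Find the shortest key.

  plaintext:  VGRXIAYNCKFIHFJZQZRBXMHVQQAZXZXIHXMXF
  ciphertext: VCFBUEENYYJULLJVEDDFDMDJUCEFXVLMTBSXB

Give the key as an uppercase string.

AWOEMEG

  i= 0: V-V =  0 → A
  i= 1: C-G = 22 → W
  i= 2: F-R = 14 → O
  i= 3: B-X =  4 → E
  i= 4: U-I = 12 → M
  i= 5: E-A =  4 → E
  i= 6: E-Y =  6 → G
  i= 7: N-N =  0 → A
  i= 8: Y-C = 22 → W
  i= 9: Y-K = 14 → O
  i=10: J-F =  4 → E
  i=11: U-I = 12 → M
  i=12: L-H =  4 → E
  i=13: L-F =  6 → G
  i=14: J-J =  0 → A
  i=15: V-Z = 22 → W
  i=16: E-Q = 14 → O
  i=17: D-Z =  4 → E
  i=18: D-R = 12 → M
  i=19: F-B =  4 → E
  i=20: D-X =  6 → G
  i=21: M-M =  0 → A
  i=22: D-H = 22 → W
  i=23: J-V = 14 → O
  i=24: U-Q =  4 → E
  i=25: C-Q = 12 → M
  i=26: E-A =  4 → E
  i=27: F-Z =  6 → G
  i=28: X-X =  0 → A
  i=29: V-Z = 22 → W
  i=30: L-X = 14 → O
  i=31: M-I =  4 → E
  i=32: T-H = 12 → M
  i=33: B-X =  4 → E
  i=34: S-M =  6 → G
  i=35: X-X =  0 → A
  i=36: B-F = 22 → W
  shifts repeat with period 7: AWOEMEG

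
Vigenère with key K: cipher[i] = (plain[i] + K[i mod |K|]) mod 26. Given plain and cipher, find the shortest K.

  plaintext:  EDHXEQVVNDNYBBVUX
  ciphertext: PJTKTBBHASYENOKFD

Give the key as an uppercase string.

  i= 0: P-E = 11 → L
  i= 1: J-D =  6 → G
  i= 2: T-H = 12 → M
  i= 3: K-X = 13 → N
  i= 4: T-E = 15 → P
  i= 5: B-Q = 11 → L
  i= 6: B-V =  6 → G
  i= 7: H-V = 12 → M
  i= 8: A-N = 13 → N
  i= 9: S-D = 15 → P
  i=10: Y-N = 11 → L
  i=11: E-Y =  6 → G
  i=12: N-B = 12 → M
  i=13: O-B = 13 → N
  i=14: K-V = 15 → P
  i=15: F-U = 11 → L
  i=16: D-X =  6 → G
  shifts repeat with period 5: LGMNP

LGMNP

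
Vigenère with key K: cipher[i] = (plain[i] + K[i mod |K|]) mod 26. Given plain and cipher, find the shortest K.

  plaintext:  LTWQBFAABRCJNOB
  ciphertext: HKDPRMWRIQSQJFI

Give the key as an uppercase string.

WRHZQH

  i= 0: H-L = 22 → W
  i= 1: K-T = 17 → R
  i= 2: D-W =  7 → H
  i= 3: P-Q = 25 → Z
  i= 4: R-B = 16 → Q
  i= 5: M-F =  7 → H
  i= 6: W-A = 22 → W
  i= 7: R-A = 17 → R
  i= 8: I-B =  7 → H
  i= 9: Q-R = 25 → Z
  i=10: S-C = 16 → Q
  i=11: Q-J =  7 → H
  i=12: J-N = 22 → W
  i=13: F-O = 17 → R
  i=14: I-B =  7 → H
  shifts repeat with period 6: WRHZQH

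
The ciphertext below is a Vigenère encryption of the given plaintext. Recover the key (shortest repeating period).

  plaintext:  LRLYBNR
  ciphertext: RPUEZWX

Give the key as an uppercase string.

GYJ

  i= 0: R-L =  6 → G
  i= 1: P-R = 24 → Y
  i= 2: U-L =  9 → J
  i= 3: E-Y =  6 → G
  i= 4: Z-B = 24 → Y
  i= 5: W-N =  9 → J
  i= 6: X-R =  6 → G
  shifts repeat with period 3: GYJ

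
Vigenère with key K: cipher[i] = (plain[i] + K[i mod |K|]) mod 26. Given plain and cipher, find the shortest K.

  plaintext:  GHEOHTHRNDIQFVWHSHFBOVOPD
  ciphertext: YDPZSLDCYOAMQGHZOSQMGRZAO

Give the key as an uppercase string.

SWLLL

  i= 0: Y-G = 18 → S
  i= 1: D-H = 22 → W
  i= 2: P-E = 11 → L
  i= 3: Z-O = 11 → L
  i= 4: S-H = 11 → L
  i= 5: L-T = 18 → S
  i= 6: D-H = 22 → W
  i= 7: C-R = 11 → L
  i= 8: Y-N = 11 → L
  i= 9: O-D = 11 → L
  i=10: A-I = 18 → S
  i=11: M-Q = 22 → W
  i=12: Q-F = 11 → L
  i=13: G-V = 11 → L
  i=14: H-W = 11 → L
  i=15: Z-H = 18 → S
  i=16: O-S = 22 → W
  i=17: S-H = 11 → L
  i=18: Q-F = 11 → L
  i=19: M-B = 11 → L
  i=20: G-O = 18 → S
  i=21: R-V = 22 → W
  i=22: Z-O = 11 → L
  i=23: A-P = 11 → L
  i=24: O-D = 11 → L
  shifts repeat with period 5: SWLLL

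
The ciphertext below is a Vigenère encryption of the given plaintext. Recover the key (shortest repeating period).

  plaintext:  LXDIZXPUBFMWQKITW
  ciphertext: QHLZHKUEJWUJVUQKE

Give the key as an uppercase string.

FKIRIN

  i= 0: Q-L =  5 → F
  i= 1: H-X = 10 → K
  i= 2: L-D =  8 → I
  i= 3: Z-I = 17 → R
  i= 4: H-Z =  8 → I
  i= 5: K-X = 13 → N
  i= 6: U-P =  5 → F
  i= 7: E-U = 10 → K
  i= 8: J-B =  8 → I
  i= 9: W-F = 17 → R
  i=10: U-M =  8 → I
  i=11: J-W = 13 → N
  i=12: V-Q =  5 → F
  i=13: U-K = 10 → K
  i=14: Q-I =  8 → I
  i=15: K-T = 17 → R
  i=16: E-W =  8 → I
  shifts repeat with period 6: FKIRIN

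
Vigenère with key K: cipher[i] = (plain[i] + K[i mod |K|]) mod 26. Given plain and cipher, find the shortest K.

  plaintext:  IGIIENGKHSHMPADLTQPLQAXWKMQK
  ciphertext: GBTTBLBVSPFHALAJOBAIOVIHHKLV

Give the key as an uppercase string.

  i= 0: G-I = 24 → Y
  i= 1: B-G = 21 → V
  i= 2: T-I = 11 → L
  i= 3: T-I = 11 → L
  i= 4: B-E = 23 → X
  i= 5: L-N = 24 → Y
  i= 6: B-G = 21 → V
  i= 7: V-K = 11 → L
  i= 8: S-H = 11 → L
  i= 9: P-S = 23 → X
  i=10: F-H = 24 → Y
  i=11: H-M = 21 → V
  i=12: A-P = 11 → L
  i=13: L-A = 11 → L
  i=14: A-D = 23 → X
  i=15: J-L = 24 → Y
  i=16: O-T = 21 → V
  i=17: B-Q = 11 → L
  i=18: A-P = 11 → L
  i=19: I-L = 23 → X
  i=20: O-Q = 24 → Y
  i=21: V-A = 21 → V
  i=22: I-X = 11 → L
  i=23: H-W = 11 → L
  i=24: H-K = 23 → X
  i=25: K-M = 24 → Y
  i=26: L-Q = 21 → V
  i=27: V-K = 11 → L
  shifts repeat with period 5: YVLLX

YVLLX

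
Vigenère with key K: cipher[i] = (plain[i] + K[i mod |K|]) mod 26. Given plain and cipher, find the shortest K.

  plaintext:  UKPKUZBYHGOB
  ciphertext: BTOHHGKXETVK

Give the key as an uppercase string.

HJZXN

  i= 0: B-U =  7 → H
  i= 1: T-K =  9 → J
  i= 2: O-P = 25 → Z
  i= 3: H-K = 23 → X
  i= 4: H-U = 13 → N
  i= 5: G-Z =  7 → H
  i= 6: K-B =  9 → J
  i= 7: X-Y = 25 → Z
  i= 8: E-H = 23 → X
  i= 9: T-G = 13 → N
  i=10: V-O =  7 → H
  i=11: K-B =  9 → J
  shifts repeat with period 5: HJZXN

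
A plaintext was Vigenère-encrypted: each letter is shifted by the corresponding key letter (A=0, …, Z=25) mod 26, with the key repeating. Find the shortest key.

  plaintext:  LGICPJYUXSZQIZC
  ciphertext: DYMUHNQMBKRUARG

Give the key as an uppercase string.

  i= 0: D-L = 18 → S
  i= 1: Y-G = 18 → S
  i= 2: M-I =  4 → E
  i= 3: U-C = 18 → S
  i= 4: H-P = 18 → S
  i= 5: N-J =  4 → E
  i= 6: Q-Y = 18 → S
  i= 7: M-U = 18 → S
  i= 8: B-X =  4 → E
  i= 9: K-S = 18 → S
  i=10: R-Z = 18 → S
  i=11: U-Q =  4 → E
  i=12: A-I = 18 → S
  i=13: R-Z = 18 → S
  i=14: G-C =  4 → E
  shifts repeat with period 3: SSE

SSE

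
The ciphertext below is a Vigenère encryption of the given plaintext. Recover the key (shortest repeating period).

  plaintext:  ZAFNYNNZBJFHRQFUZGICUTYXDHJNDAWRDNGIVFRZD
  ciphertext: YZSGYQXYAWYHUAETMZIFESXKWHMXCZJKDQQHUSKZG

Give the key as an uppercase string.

ZZNTADK

  i= 0: Y-Z = 25 → Z
  i= 1: Z-A = 25 → Z
  i= 2: S-F = 13 → N
  i= 3: G-N = 19 → T
  i= 4: Y-Y =  0 → A
  i= 5: Q-N =  3 → D
  i= 6: X-N = 10 → K
  i= 7: Y-Z = 25 → Z
  i= 8: A-B = 25 → Z
  i= 9: W-J = 13 → N
  i=10: Y-F = 19 → T
  i=11: H-H =  0 → A
  i=12: U-R =  3 → D
  i=13: A-Q = 10 → K
  i=14: E-F = 25 → Z
  i=15: T-U = 25 → Z
  i=16: M-Z = 13 → N
  i=17: Z-G = 19 → T
  i=18: I-I =  0 → A
  i=19: F-C =  3 → D
  i=20: E-U = 10 → K
  i=21: S-T = 25 → Z
  i=22: X-Y = 25 → Z
  i=23: K-X = 13 → N
  i=24: W-D = 19 → T
  i=25: H-H =  0 → A
  i=26: M-J =  3 → D
  i=27: X-N = 10 → K
  i=28: C-D = 25 → Z
  i=29: Z-A = 25 → Z
  i=30: J-W = 13 → N
  i=31: K-R = 19 → T
  i=32: D-D =  0 → A
  i=33: Q-N =  3 → D
  i=34: Q-G = 10 → K
  i=35: H-I = 25 → Z
  i=36: U-V = 25 → Z
  i=37: S-F = 13 → N
  i=38: K-R = 19 → T
  i=39: Z-Z =  0 → A
  i=40: G-D =  3 → D
  shifts repeat with period 7: ZZNTADK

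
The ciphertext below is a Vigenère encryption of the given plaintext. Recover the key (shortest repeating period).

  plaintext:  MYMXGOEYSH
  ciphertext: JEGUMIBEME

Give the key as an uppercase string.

XGU

  i= 0: J-M = 23 → X
  i= 1: E-Y =  6 → G
  i= 2: G-M = 20 → U
  i= 3: U-X = 23 → X
  i= 4: M-G =  6 → G
  i= 5: I-O = 20 → U
  i= 6: B-E = 23 → X
  i= 7: E-Y =  6 → G
  i= 8: M-S = 20 → U
  i= 9: E-H = 23 → X
  shifts repeat with period 3: XGU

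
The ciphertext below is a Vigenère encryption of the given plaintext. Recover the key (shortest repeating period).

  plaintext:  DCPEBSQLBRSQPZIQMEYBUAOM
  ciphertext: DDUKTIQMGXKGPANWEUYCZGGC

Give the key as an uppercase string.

  i= 0: D-D =  0 → A
  i= 1: D-C =  1 → B
  i= 2: U-P =  5 → F
  i= 3: K-E =  6 → G
  i= 4: T-B = 18 → S
  i= 5: I-S = 16 → Q
  i= 6: Q-Q =  0 → A
  i= 7: M-L =  1 → B
  i= 8: G-B =  5 → F
  i= 9: X-R =  6 → G
  i=10: K-S = 18 → S
  i=11: G-Q = 16 → Q
  i=12: P-P =  0 → A
  i=13: A-Z =  1 → B
  i=14: N-I =  5 → F
  i=15: W-Q =  6 → G
  i=16: E-M = 18 → S
  i=17: U-E = 16 → Q
  i=18: Y-Y =  0 → A
  i=19: C-B =  1 → B
  i=20: Z-U =  5 → F
  i=21: G-A =  6 → G
  i=22: G-O = 18 → S
  i=23: C-M = 16 → Q
  shifts repeat with period 6: ABFGSQ

ABFGSQ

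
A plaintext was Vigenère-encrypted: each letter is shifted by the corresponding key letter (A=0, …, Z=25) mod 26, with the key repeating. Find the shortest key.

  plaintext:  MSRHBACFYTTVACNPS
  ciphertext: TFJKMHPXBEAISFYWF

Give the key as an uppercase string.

  i= 0: T-M =  7 → H
  i= 1: F-S = 13 → N
  i= 2: J-R = 18 → S
  i= 3: K-H =  3 → D
  i= 4: M-B = 11 → L
  i= 5: H-A =  7 → H
  i= 6: P-C = 13 → N
  i= 7: X-F = 18 → S
  i= 8: B-Y =  3 → D
  i= 9: E-T = 11 → L
  i=10: A-T =  7 → H
  i=11: I-V = 13 → N
  i=12: S-A = 18 → S
  i=13: F-C =  3 → D
  i=14: Y-N = 11 → L
  i=15: W-P =  7 → H
  i=16: F-S = 13 → N
  shifts repeat with period 5: HNSDL

HNSDL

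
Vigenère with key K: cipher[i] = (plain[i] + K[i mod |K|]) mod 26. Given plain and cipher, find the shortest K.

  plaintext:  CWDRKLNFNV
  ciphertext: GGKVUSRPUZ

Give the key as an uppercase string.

EKH

  i= 0: G-C =  4 → E
  i= 1: G-W = 10 → K
  i= 2: K-D =  7 → H
  i= 3: V-R =  4 → E
  i= 4: U-K = 10 → K
  i= 5: S-L =  7 → H
  i= 6: R-N =  4 → E
  i= 7: P-F = 10 → K
  i= 8: U-N =  7 → H
  i= 9: Z-V =  4 → E
  shifts repeat with period 3: EKH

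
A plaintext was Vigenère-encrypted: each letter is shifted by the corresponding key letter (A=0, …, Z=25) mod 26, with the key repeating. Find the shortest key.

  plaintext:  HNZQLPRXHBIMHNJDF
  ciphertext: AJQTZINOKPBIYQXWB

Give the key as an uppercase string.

  i= 0: A-H = 19 → T
  i= 1: J-N = 22 → W
  i= 2: Q-Z = 17 → R
  i= 3: T-Q =  3 → D
  i= 4: Z-L = 14 → O
  i= 5: I-P = 19 → T
  i= 6: N-R = 22 → W
  i= 7: O-X = 17 → R
  i= 8: K-H =  3 → D
  i= 9: P-B = 14 → O
  i=10: B-I = 19 → T
  i=11: I-M = 22 → W
  i=12: Y-H = 17 → R
  i=13: Q-N =  3 → D
  i=14: X-J = 14 → O
  i=15: W-D = 19 → T
  i=16: B-F = 22 → W
  shifts repeat with period 5: TWRDO

TWRDO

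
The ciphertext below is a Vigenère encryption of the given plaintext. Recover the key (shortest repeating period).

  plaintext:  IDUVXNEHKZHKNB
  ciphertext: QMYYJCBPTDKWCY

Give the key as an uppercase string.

IJEDMPX

  i= 0: Q-I =  8 → I
  i= 1: M-D =  9 → J
  i= 2: Y-U =  4 → E
  i= 3: Y-V =  3 → D
  i= 4: J-X = 12 → M
  i= 5: C-N = 15 → P
  i= 6: B-E = 23 → X
  i= 7: P-H =  8 → I
  i= 8: T-K =  9 → J
  i= 9: D-Z =  4 → E
  i=10: K-H =  3 → D
  i=11: W-K = 12 → M
  i=12: C-N = 15 → P
  i=13: Y-B = 23 → X
  shifts repeat with period 7: IJEDMPX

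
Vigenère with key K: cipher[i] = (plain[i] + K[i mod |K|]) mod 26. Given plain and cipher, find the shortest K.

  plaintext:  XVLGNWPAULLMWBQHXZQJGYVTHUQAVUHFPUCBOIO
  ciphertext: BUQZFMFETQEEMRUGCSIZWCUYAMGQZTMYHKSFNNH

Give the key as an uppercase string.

  i= 0: B-X =  4 → E
  i= 1: U-V = 25 → Z
  i= 2: Q-L =  5 → F
  i= 3: Z-G = 19 → T
  i= 4: F-N = 18 → S
  i= 5: M-W = 16 → Q
  i= 6: F-P = 16 → Q
  i= 7: E-A =  4 → E
  i= 8: T-U = 25 → Z
  i= 9: Q-L =  5 → F
  i=10: E-L = 19 → T
  i=11: E-M = 18 → S
  i=12: M-W = 16 → Q
  i=13: R-B = 16 → Q
  i=14: U-Q =  4 → E
  i=15: G-H = 25 → Z
  i=16: C-X =  5 → F
  i=17: S-Z = 19 → T
  i=18: I-Q = 18 → S
  i=19: Z-J = 16 → Q
  i=20: W-G = 16 → Q
  i=21: C-Y =  4 → E
  i=22: U-V = 25 → Z
  i=23: Y-T =  5 → F
  i=24: A-H = 19 → T
  i=25: M-U = 18 → S
  i=26: G-Q = 16 → Q
  i=27: Q-A = 16 → Q
  i=28: Z-V =  4 → E
  i=29: T-U = 25 → Z
  i=30: M-H =  5 → F
  i=31: Y-F = 19 → T
  i=32: H-P = 18 → S
  i=33: K-U = 16 → Q
  i=34: S-C = 16 → Q
  i=35: F-B =  4 → E
  i=36: N-O = 25 → Z
  i=37: N-I =  5 → F
  i=38: H-O = 19 → T
  shifts repeat with period 7: EZFTSQQ

EZFTSQQ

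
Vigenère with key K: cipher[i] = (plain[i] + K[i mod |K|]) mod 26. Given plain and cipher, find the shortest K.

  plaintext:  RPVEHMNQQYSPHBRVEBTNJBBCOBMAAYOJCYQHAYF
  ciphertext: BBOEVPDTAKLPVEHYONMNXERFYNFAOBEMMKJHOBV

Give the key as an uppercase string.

  i= 0: B-R = 10 → K
  i= 1: B-P = 12 → M
  i= 2: O-V = 19 → T
  i= 3: E-E =  0 → A
  i= 4: V-H = 14 → O
  i= 5: P-M =  3 → D
  i= 6: D-N = 16 → Q
  i= 7: T-Q =  3 → D
  i= 8: A-Q = 10 → K
  i= 9: K-Y = 12 → M
  i=10: L-S = 19 → T
  i=11: P-P =  0 → A
  i=12: V-H = 14 → O
  i=13: E-B =  3 → D
  i=14: H-R = 16 → Q
  i=15: Y-V =  3 → D
  i=16: O-E = 10 → K
  i=17: N-B = 12 → M
  i=18: M-T = 19 → T
  i=19: N-N =  0 → A
  i=20: X-J = 14 → O
  i=21: E-B =  3 → D
  i=22: R-B = 16 → Q
  i=23: F-C =  3 → D
  i=24: Y-O = 10 → K
  i=25: N-B = 12 → M
  i=26: F-M = 19 → T
  i=27: A-A =  0 → A
  i=28: O-A = 14 → O
  i=29: B-Y =  3 → D
  i=30: E-O = 16 → Q
  i=31: M-J =  3 → D
  i=32: M-C = 10 → K
  i=33: K-Y = 12 → M
  i=34: J-Q = 19 → T
  i=35: H-H =  0 → A
  i=36: O-A = 14 → O
  i=37: B-Y =  3 → D
  i=38: V-F = 16 → Q
  shifts repeat with period 8: KMTAODQD

KMTAODQD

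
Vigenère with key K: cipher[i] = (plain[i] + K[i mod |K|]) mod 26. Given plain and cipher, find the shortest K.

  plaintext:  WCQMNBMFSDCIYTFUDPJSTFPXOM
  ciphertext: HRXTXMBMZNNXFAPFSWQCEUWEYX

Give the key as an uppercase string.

  i= 0: H-W = 11 → L
  i= 1: R-C = 15 → P
  i= 2: X-Q =  7 → H
  i= 3: T-M =  7 → H
  i= 4: X-N = 10 → K
  i= 5: M-B = 11 → L
  i= 6: B-M = 15 → P
  i= 7: M-F =  7 → H
  i= 8: Z-S =  7 → H
  i= 9: N-D = 10 → K
  i=10: N-C = 11 → L
  i=11: X-I = 15 → P
  i=12: F-Y =  7 → H
  i=13: A-T =  7 → H
  i=14: P-F = 10 → K
  i=15: F-U = 11 → L
  i=16: S-D = 15 → P
  i=17: W-P =  7 → H
  i=18: Q-J =  7 → H
  i=19: C-S = 10 → K
  i=20: E-T = 11 → L
  i=21: U-F = 15 → P
  i=22: W-P =  7 → H
  i=23: E-X =  7 → H
  i=24: Y-O = 10 → K
  i=25: X-M = 11 → L
  shifts repeat with period 5: LPHHK

LPHHK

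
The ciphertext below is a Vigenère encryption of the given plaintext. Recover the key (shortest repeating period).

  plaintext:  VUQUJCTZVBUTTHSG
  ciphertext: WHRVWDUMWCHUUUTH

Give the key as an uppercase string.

  i= 0: W-V =  1 → B
  i= 1: H-U = 13 → N
  i= 2: R-Q =  1 → B
  i= 3: V-U =  1 → B
  i= 4: W-J = 13 → N
  i= 5: D-C =  1 → B
  i= 6: U-T =  1 → B
  i= 7: M-Z = 13 → N
  i= 8: W-V =  1 → B
  i= 9: C-B =  1 → B
  i=10: H-U = 13 → N
  i=11: U-T =  1 → B
  i=12: U-T =  1 → B
  i=13: U-H = 13 → N
  i=14: T-S =  1 → B
  i=15: H-G =  1 → B
  shifts repeat with period 3: BNB

BNB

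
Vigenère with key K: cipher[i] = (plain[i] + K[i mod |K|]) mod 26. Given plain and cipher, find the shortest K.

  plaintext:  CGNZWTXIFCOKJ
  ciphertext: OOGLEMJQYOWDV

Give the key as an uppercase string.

  i= 0: O-C = 12 → M
  i= 1: O-G =  8 → I
  i= 2: G-N = 19 → T
  i= 3: L-Z = 12 → M
  i= 4: E-W =  8 → I
  i= 5: M-T = 19 → T
  i= 6: J-X = 12 → M
  i= 7: Q-I =  8 → I
  i= 8: Y-F = 19 → T
  i= 9: O-C = 12 → M
  i=10: W-O =  8 → I
  i=11: D-K = 19 → T
  i=12: V-J = 12 → M
  shifts repeat with period 3: MIT

MIT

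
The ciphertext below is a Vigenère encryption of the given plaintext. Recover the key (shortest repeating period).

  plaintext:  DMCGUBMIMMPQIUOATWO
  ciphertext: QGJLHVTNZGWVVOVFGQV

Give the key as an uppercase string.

  i= 0: Q-D = 13 → N
  i= 1: G-M = 20 → U
  i= 2: J-C =  7 → H
  i= 3: L-G =  5 → F
  i= 4: H-U = 13 → N
  i= 5: V-B = 20 → U
  i= 6: T-M =  7 → H
  i= 7: N-I =  5 → F
  i= 8: Z-M = 13 → N
  i= 9: G-M = 20 → U
  i=10: W-P =  7 → H
  i=11: V-Q =  5 → F
  i=12: V-I = 13 → N
  i=13: O-U = 20 → U
  i=14: V-O =  7 → H
  i=15: F-A =  5 → F
  i=16: G-T = 13 → N
  i=17: Q-W = 20 → U
  i=18: V-O =  7 → H
  shifts repeat with period 4: NUHF

NUHF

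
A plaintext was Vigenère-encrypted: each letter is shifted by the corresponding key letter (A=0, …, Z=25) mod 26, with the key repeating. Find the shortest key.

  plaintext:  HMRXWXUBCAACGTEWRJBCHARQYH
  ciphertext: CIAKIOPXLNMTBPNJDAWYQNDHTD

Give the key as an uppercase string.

VWJNMR

  i= 0: C-H = 21 → V
  i= 1: I-M = 22 → W
  i= 2: A-R =  9 → J
  i= 3: K-X = 13 → N
  i= 4: I-W = 12 → M
  i= 5: O-X = 17 → R
  i= 6: P-U = 21 → V
  i= 7: X-B = 22 → W
  i= 8: L-C =  9 → J
  i= 9: N-A = 13 → N
  i=10: M-A = 12 → M
  i=11: T-C = 17 → R
  i=12: B-G = 21 → V
  i=13: P-T = 22 → W
  i=14: N-E =  9 → J
  i=15: J-W = 13 → N
  i=16: D-R = 12 → M
  i=17: A-J = 17 → R
  i=18: W-B = 21 → V
  i=19: Y-C = 22 → W
  i=20: Q-H =  9 → J
  i=21: N-A = 13 → N
  i=22: D-R = 12 → M
  i=23: H-Q = 17 → R
  i=24: T-Y = 21 → V
  i=25: D-H = 22 → W
  shifts repeat with period 6: VWJNMR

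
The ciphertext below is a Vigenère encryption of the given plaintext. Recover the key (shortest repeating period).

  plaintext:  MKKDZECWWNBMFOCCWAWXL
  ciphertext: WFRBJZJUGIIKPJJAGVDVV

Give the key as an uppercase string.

KVHY

  i= 0: W-M = 10 → K
  i= 1: F-K = 21 → V
  i= 2: R-K =  7 → H
  i= 3: B-D = 24 → Y
  i= 4: J-Z = 10 → K
  i= 5: Z-E = 21 → V
  i= 6: J-C =  7 → H
  i= 7: U-W = 24 → Y
  i= 8: G-W = 10 → K
  i= 9: I-N = 21 → V
  i=10: I-B =  7 → H
  i=11: K-M = 24 → Y
  i=12: P-F = 10 → K
  i=13: J-O = 21 → V
  i=14: J-C =  7 → H
  i=15: A-C = 24 → Y
  i=16: G-W = 10 → K
  i=17: V-A = 21 → V
  i=18: D-W =  7 → H
  i=19: V-X = 24 → Y
  i=20: V-L = 10 → K
  shifts repeat with period 4: KVHY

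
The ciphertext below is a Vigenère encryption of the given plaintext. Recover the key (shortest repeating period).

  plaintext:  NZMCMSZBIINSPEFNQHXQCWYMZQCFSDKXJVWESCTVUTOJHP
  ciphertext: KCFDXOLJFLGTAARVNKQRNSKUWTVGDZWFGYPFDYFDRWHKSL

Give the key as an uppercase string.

XDTBLWMI

  i= 0: K-N = 23 → X
  i= 1: C-Z =  3 → D
  i= 2: F-M = 19 → T
  i= 3: D-C =  1 → B
  i= 4: X-M = 11 → L
  i= 5: O-S = 22 → W
  i= 6: L-Z = 12 → M
  i= 7: J-B =  8 → I
  i= 8: F-I = 23 → X
  i= 9: L-I =  3 → D
  i=10: G-N = 19 → T
  i=11: T-S =  1 → B
  i=12: A-P = 11 → L
  i=13: A-E = 22 → W
  i=14: R-F = 12 → M
  i=15: V-N =  8 → I
  i=16: N-Q = 23 → X
  i=17: K-H =  3 → D
  i=18: Q-X = 19 → T
  i=19: R-Q =  1 → B
  i=20: N-C = 11 → L
  i=21: S-W = 22 → W
  i=22: K-Y = 12 → M
  i=23: U-M =  8 → I
  i=24: W-Z = 23 → X
  i=25: T-Q =  3 → D
  i=26: V-C = 19 → T
  i=27: G-F =  1 → B
  i=28: D-S = 11 → L
  i=29: Z-D = 22 → W
  i=30: W-K = 12 → M
  i=31: F-X =  8 → I
  i=32: G-J = 23 → X
  i=33: Y-V =  3 → D
  i=34: P-W = 19 → T
  i=35: F-E =  1 → B
  i=36: D-S = 11 → L
  i=37: Y-C = 22 → W
  i=38: F-T = 12 → M
  i=39: D-V =  8 → I
  i=40: R-U = 23 → X
  i=41: W-T =  3 → D
  i=42: H-O = 19 → T
  i=43: K-J =  1 → B
  i=44: S-H = 11 → L
  i=45: L-P = 22 → W
  shifts repeat with period 8: XDTBLWMI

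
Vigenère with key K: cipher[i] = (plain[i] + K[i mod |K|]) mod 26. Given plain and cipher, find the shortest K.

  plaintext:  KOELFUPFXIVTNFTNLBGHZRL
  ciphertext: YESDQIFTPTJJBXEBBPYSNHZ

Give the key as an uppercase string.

OQOSL

  i= 0: Y-K = 14 → O
  i= 1: E-O = 16 → Q
  i= 2: S-E = 14 → O
  i= 3: D-L = 18 → S
  i= 4: Q-F = 11 → L
  i= 5: I-U = 14 → O
  i= 6: F-P = 16 → Q
  i= 7: T-F = 14 → O
  i= 8: P-X = 18 → S
  i= 9: T-I = 11 → L
  i=10: J-V = 14 → O
  i=11: J-T = 16 → Q
  i=12: B-N = 14 → O
  i=13: X-F = 18 → S
  i=14: E-T = 11 → L
  i=15: B-N = 14 → O
  i=16: B-L = 16 → Q
  i=17: P-B = 14 → O
  i=18: Y-G = 18 → S
  i=19: S-H = 11 → L
  i=20: N-Z = 14 → O
  i=21: H-R = 16 → Q
  i=22: Z-L = 14 → O
  shifts repeat with period 5: OQOSL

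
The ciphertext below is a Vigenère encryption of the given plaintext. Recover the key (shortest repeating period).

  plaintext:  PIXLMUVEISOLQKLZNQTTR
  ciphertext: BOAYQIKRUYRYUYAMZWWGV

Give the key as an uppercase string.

  i= 0: B-P = 12 → M
  i= 1: O-I =  6 → G
  i= 2: A-X =  3 → D
  i= 3: Y-L = 13 → N
  i= 4: Q-M =  4 → E
  i= 5: I-U = 14 → O
  i= 6: K-V = 15 → P
  i= 7: R-E = 13 → N
  i= 8: U-I = 12 → M
  i= 9: Y-S =  6 → G
  i=10: R-O =  3 → D
  i=11: Y-L = 13 → N
  i=12: U-Q =  4 → E
  i=13: Y-K = 14 → O
  i=14: A-L = 15 → P
  i=15: M-Z = 13 → N
  i=16: Z-N = 12 → M
  i=17: W-Q =  6 → G
  i=18: W-T =  3 → D
  i=19: G-T = 13 → N
  i=20: V-R =  4 → E
  shifts repeat with period 8: MGDNEOPN

MGDNEOPN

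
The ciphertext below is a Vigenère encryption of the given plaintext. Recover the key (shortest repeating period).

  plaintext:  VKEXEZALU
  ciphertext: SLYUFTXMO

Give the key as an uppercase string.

XBU

  i= 0: S-V = 23 → X
  i= 1: L-K =  1 → B
  i= 2: Y-E = 20 → U
  i= 3: U-X = 23 → X
  i= 4: F-E =  1 → B
  i= 5: T-Z = 20 → U
  i= 6: X-A = 23 → X
  i= 7: M-L =  1 → B
  i= 8: O-U = 20 → U
  shifts repeat with period 3: XBU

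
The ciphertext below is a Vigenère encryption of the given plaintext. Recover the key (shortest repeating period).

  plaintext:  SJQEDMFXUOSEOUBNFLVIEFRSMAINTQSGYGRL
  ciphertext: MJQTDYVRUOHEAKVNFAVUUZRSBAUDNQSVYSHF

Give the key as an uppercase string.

  i= 0: M-S = 20 → U
  i= 1: J-J =  0 → A
  i= 2: Q-Q =  0 → A
  i= 3: T-E = 15 → P
  i= 4: D-D =  0 → A
  i= 5: Y-M = 12 → M
  i= 6: V-F = 16 → Q
  i= 7: R-X = 20 → U
  i= 8: U-U =  0 → A
  i= 9: O-O =  0 → A
  i=10: H-S = 15 → P
  i=11: E-E =  0 → A
  i=12: A-O = 12 → M
  i=13: K-U = 16 → Q
  i=14: V-B = 20 → U
  i=15: N-N =  0 → A
  i=16: F-F =  0 → A
  i=17: A-L = 15 → P
  i=18: V-V =  0 → A
  i=19: U-I = 12 → M
  i=20: U-E = 16 → Q
  i=21: Z-F = 20 → U
  i=22: R-R =  0 → A
  i=23: S-S =  0 → A
  i=24: B-M = 15 → P
  i=25: A-A =  0 → A
  i=26: U-I = 12 → M
  i=27: D-N = 16 → Q
  i=28: N-T = 20 → U
  i=29: Q-Q =  0 → A
  i=30: S-S =  0 → A
  i=31: V-G = 15 → P
  i=32: Y-Y =  0 → A
  i=33: S-G = 12 → M
  i=34: H-R = 16 → Q
  i=35: F-L = 20 → U
  shifts repeat with period 7: UAAPAMQ

UAAPAMQ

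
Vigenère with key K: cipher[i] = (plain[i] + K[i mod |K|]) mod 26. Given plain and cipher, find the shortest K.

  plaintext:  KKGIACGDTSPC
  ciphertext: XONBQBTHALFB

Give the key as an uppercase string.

NEHTQZ

  i= 0: X-K = 13 → N
  i= 1: O-K =  4 → E
  i= 2: N-G =  7 → H
  i= 3: B-I = 19 → T
  i= 4: Q-A = 16 → Q
  i= 5: B-C = 25 → Z
  i= 6: T-G = 13 → N
  i= 7: H-D =  4 → E
  i= 8: A-T =  7 → H
  i= 9: L-S = 19 → T
  i=10: F-P = 16 → Q
  i=11: B-C = 25 → Z
  shifts repeat with period 6: NEHTQZ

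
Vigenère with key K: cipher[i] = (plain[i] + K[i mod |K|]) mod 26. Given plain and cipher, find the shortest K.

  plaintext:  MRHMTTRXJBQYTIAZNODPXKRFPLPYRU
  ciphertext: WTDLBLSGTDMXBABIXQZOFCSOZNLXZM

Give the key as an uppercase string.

  i= 0: W-M = 10 → K
  i= 1: T-R =  2 → C
  i= 2: D-H = 22 → W
  i= 3: L-M = 25 → Z
  i= 4: B-T =  8 → I
  i= 5: L-T = 18 → S
  i= 6: S-R =  1 → B
  i= 7: G-X =  9 → J
  i= 8: T-J = 10 → K
  i= 9: D-B =  2 → C
  i=10: M-Q = 22 → W
  i=11: X-Y = 25 → Z
  i=12: B-T =  8 → I
  i=13: A-I = 18 → S
  i=14: B-A =  1 → B
  i=15: I-Z =  9 → J
  i=16: X-N = 10 → K
  i=17: Q-O =  2 → C
  i=18: Z-D = 22 → W
  i=19: O-P = 25 → Z
  i=20: F-X =  8 → I
  i=21: C-K = 18 → S
  i=22: S-R =  1 → B
  i=23: O-F =  9 → J
  i=24: Z-P = 10 → K
  i=25: N-L =  2 → C
  i=26: L-P = 22 → W
  i=27: X-Y = 25 → Z
  i=28: Z-R =  8 → I
  i=29: M-U = 18 → S
  shifts repeat with period 8: KCWZISBJ

KCWZISBJ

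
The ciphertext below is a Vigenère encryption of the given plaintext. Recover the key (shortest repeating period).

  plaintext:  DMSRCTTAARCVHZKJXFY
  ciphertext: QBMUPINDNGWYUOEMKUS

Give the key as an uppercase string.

  i= 0: Q-D = 13 → N
  i= 1: B-M = 15 → P
  i= 2: M-S = 20 → U
  i= 3: U-R =  3 → D
  i= 4: P-C = 13 → N
  i= 5: I-T = 15 → P
  i= 6: N-T = 20 → U
  i= 7: D-A =  3 → D
  i= 8: N-A = 13 → N
  i= 9: G-R = 15 → P
  i=10: W-C = 20 → U
  i=11: Y-V =  3 → D
  i=12: U-H = 13 → N
  i=13: O-Z = 15 → P
  i=14: E-K = 20 → U
  i=15: M-J =  3 → D
  i=16: K-X = 13 → N
  i=17: U-F = 15 → P
  i=18: S-Y = 20 → U
  shifts repeat with period 4: NPUD

NPUD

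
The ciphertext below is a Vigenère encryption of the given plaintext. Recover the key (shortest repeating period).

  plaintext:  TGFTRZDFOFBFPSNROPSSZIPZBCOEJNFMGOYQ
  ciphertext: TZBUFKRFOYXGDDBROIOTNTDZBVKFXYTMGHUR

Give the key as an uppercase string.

  i= 0: T-T =  0 → A
  i= 1: Z-G = 19 → T
  i= 2: B-F = 22 → W
  i= 3: U-T =  1 → B
  i= 4: F-R = 14 → O
  i= 5: K-Z = 11 → L
  i= 6: R-D = 14 → O
  i= 7: F-F =  0 → A
  i= 8: O-O =  0 → A
  i= 9: Y-F = 19 → T
  i=10: X-B = 22 → W
  i=11: G-F =  1 → B
  i=12: D-P = 14 → O
  i=13: D-S = 11 → L
  i=14: B-N = 14 → O
  i=15: R-R =  0 → A
  i=16: O-O =  0 → A
  i=17: I-P = 19 → T
  i=18: O-S = 22 → W
  i=19: T-S =  1 → B
  i=20: N-Z = 14 → O
  i=21: T-I = 11 → L
  i=22: D-P = 14 → O
  i=23: Z-Z =  0 → A
  i=24: B-B =  0 → A
  i=25: V-C = 19 → T
  i=26: K-O = 22 → W
  i=27: F-E =  1 → B
  i=28: X-J = 14 → O
  i=29: Y-N = 11 → L
  i=30: T-F = 14 → O
  i=31: M-M =  0 → A
  i=32: G-G =  0 → A
  i=33: H-O = 19 → T
  i=34: U-Y = 22 → W
  i=35: R-Q =  1 → B
  shifts repeat with period 8: ATWBOLOA

ATWBOLOA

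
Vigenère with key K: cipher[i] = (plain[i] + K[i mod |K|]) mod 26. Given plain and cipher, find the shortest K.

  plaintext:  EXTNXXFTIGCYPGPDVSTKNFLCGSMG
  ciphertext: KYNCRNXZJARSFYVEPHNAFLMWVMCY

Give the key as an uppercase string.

  i= 0: K-E =  6 → G
  i= 1: Y-X =  1 → B
  i= 2: N-T = 20 → U
  i= 3: C-N = 15 → P
  i= 4: R-X = 20 → U
  i= 5: N-X = 16 → Q
  i= 6: X-F = 18 → S
  i= 7: Z-T =  6 → G
  i= 8: J-I =  1 → B
  i= 9: A-G = 20 → U
  i=10: R-C = 15 → P
  i=11: S-Y = 20 → U
  i=12: F-P = 16 → Q
  i=13: Y-G = 18 → S
  i=14: V-P =  6 → G
  i=15: E-D =  1 → B
  i=16: P-V = 20 → U
  i=17: H-S = 15 → P
  i=18: N-T = 20 → U
  i=19: A-K = 16 → Q
  i=20: F-N = 18 → S
  i=21: L-F =  6 → G
  i=22: M-L =  1 → B
  i=23: W-C = 20 → U
  i=24: V-G = 15 → P
  i=25: M-S = 20 → U
  i=26: C-M = 16 → Q
  i=27: Y-G = 18 → S
  shifts repeat with period 7: GBUPUQS

GBUPUQS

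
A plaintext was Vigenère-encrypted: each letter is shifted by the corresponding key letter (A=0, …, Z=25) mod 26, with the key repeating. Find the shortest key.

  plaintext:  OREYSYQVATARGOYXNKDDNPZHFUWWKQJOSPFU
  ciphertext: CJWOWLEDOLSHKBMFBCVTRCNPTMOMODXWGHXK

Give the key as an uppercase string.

  i= 0: C-O = 14 → O
  i= 1: J-R = 18 → S
  i= 2: W-E = 18 → S
  i= 3: O-Y = 16 → Q
  i= 4: W-S =  4 → E
  i= 5: L-Y = 13 → N
  i= 6: E-Q = 14 → O
  i= 7: D-V =  8 → I
  i= 8: O-A = 14 → O
  i= 9: L-T = 18 → S
  i=10: S-A = 18 → S
  i=11: H-R = 16 → Q
  i=12: K-G =  4 → E
  i=13: B-O = 13 → N
  i=14: M-Y = 14 → O
  i=15: F-X =  8 → I
  i=16: B-N = 14 → O
  i=17: C-K = 18 → S
  i=18: V-D = 18 → S
  i=19: T-D = 16 → Q
  i=20: R-N =  4 → E
  i=21: C-P = 13 → N
  i=22: N-Z = 14 → O
  i=23: P-H =  8 → I
  i=24: T-F = 14 → O
  i=25: M-U = 18 → S
  i=26: O-W = 18 → S
  i=27: M-W = 16 → Q
  i=28: O-K =  4 → E
  i=29: D-Q = 13 → N
  i=30: X-J = 14 → O
  i=31: W-O =  8 → I
  i=32: G-S = 14 → O
  i=33: H-P = 18 → S
  i=34: X-F = 18 → S
  i=35: K-U = 16 → Q
  shifts repeat with period 8: OSSQENOI

OSSQENOI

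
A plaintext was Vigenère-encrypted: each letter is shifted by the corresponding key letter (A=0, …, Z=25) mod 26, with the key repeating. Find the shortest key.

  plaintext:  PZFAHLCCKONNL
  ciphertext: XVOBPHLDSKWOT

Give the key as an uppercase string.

  i= 0: X-P =  8 → I
  i= 1: V-Z = 22 → W
  i= 2: O-F =  9 → J
  i= 3: B-A =  1 → B
  i= 4: P-H =  8 → I
  i= 5: H-L = 22 → W
  i= 6: L-C =  9 → J
  i= 7: D-C =  1 → B
  i= 8: S-K =  8 → I
  i= 9: K-O = 22 → W
  i=10: W-N =  9 → J
  i=11: O-N =  1 → B
  i=12: T-L =  8 → I
  shifts repeat with period 4: IWJB

IWJB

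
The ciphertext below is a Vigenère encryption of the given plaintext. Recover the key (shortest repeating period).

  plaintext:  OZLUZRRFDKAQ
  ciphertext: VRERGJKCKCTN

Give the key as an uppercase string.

  i= 0: V-O =  7 → H
  i= 1: R-Z = 18 → S
  i= 2: E-L = 19 → T
  i= 3: R-U = 23 → X
  i= 4: G-Z =  7 → H
  i= 5: J-R = 18 → S
  i= 6: K-R = 19 → T
  i= 7: C-F = 23 → X
  i= 8: K-D =  7 → H
  i= 9: C-K = 18 → S
  i=10: T-A = 19 → T
  i=11: N-Q = 23 → X
  shifts repeat with period 4: HSTX

HSTX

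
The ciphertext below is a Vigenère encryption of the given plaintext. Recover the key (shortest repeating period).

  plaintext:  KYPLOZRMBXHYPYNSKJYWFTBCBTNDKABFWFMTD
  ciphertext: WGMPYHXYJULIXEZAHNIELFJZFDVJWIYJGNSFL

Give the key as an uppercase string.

  i= 0: W-K = 12 → M
  i= 1: G-Y =  8 → I
  i= 2: M-P = 23 → X
  i= 3: P-L =  4 → E
  i= 4: Y-O = 10 → K
  i= 5: H-Z =  8 → I
  i= 6: X-R =  6 → G
  i= 7: Y-M = 12 → M
  i= 8: J-B =  8 → I
  i= 9: U-X = 23 → X
  i=10: L-H =  4 → E
  i=11: I-Y = 10 → K
  i=12: X-P =  8 → I
  i=13: E-Y =  6 → G
  i=14: Z-N = 12 → M
  i=15: A-S =  8 → I
  i=16: H-K = 23 → X
  i=17: N-J =  4 → E
  i=18: I-Y = 10 → K
  i=19: E-W =  8 → I
  i=20: L-F =  6 → G
  i=21: F-T = 12 → M
  i=22: J-B =  8 → I
  i=23: Z-C = 23 → X
  i=24: F-B =  4 → E
  i=25: D-T = 10 → K
  i=26: V-N =  8 → I
  i=27: J-D =  6 → G
  i=28: W-K = 12 → M
  i=29: I-A =  8 → I
  i=30: Y-B = 23 → X
  i=31: J-F =  4 → E
  i=32: G-W = 10 → K
  i=33: N-F =  8 → I
  i=34: S-M =  6 → G
  i=35: F-T = 12 → M
  i=36: L-D =  8 → I
  shifts repeat with period 7: MIXEKIG

MIXEKIG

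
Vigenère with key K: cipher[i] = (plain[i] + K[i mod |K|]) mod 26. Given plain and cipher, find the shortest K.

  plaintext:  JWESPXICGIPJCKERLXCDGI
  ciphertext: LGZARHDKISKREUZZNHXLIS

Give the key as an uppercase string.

  i= 0: L-J =  2 → C
  i= 1: G-W = 10 → K
  i= 2: Z-E = 21 → V
  i= 3: A-S =  8 → I
  i= 4: R-P =  2 → C
  i= 5: H-X = 10 → K
  i= 6: D-I = 21 → V
  i= 7: K-C =  8 → I
  i= 8: I-G =  2 → C
  i= 9: S-I = 10 → K
  i=10: K-P = 21 → V
  i=11: R-J =  8 → I
  i=12: E-C =  2 → C
  i=13: U-K = 10 → K
  i=14: Z-E = 21 → V
  i=15: Z-R =  8 → I
  i=16: N-L =  2 → C
  i=17: H-X = 10 → K
  i=18: X-C = 21 → V
  i=19: L-D =  8 → I
  i=20: I-G =  2 → C
  i=21: S-I = 10 → K
  shifts repeat with period 4: CKVI

CKVI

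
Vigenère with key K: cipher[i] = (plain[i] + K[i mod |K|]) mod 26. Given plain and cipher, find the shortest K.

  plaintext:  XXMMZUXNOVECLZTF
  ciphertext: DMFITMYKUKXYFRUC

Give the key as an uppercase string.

  i= 0: D-X =  6 → G
  i= 1: M-X = 15 → P
  i= 2: F-M = 19 → T
  i= 3: I-M = 22 → W
  i= 4: T-Z = 20 → U
  i= 5: M-U = 18 → S
  i= 6: Y-X =  1 → B
  i= 7: K-N = 23 → X
  i= 8: U-O =  6 → G
  i= 9: K-V = 15 → P
  i=10: X-E = 19 → T
  i=11: Y-C = 22 → W
  i=12: F-L = 20 → U
  i=13: R-Z = 18 → S
  i=14: U-T =  1 → B
  i=15: C-F = 23 → X
  shifts repeat with period 8: GPTWUSBX

GPTWUSBX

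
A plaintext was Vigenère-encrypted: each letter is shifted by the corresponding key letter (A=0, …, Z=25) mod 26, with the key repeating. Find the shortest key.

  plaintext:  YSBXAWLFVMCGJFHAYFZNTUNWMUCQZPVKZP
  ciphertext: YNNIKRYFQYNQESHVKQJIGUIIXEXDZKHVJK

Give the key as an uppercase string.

  i= 0: Y-Y =  0 → A
  i= 1: N-S = 21 → V
  i= 2: N-B = 12 → M
  i= 3: I-X = 11 → L
  i= 4: K-A = 10 → K
  i= 5: R-W = 21 → V
  i= 6: Y-L = 13 → N
  i= 7: F-F =  0 → A
  i= 8: Q-V = 21 → V
  i= 9: Y-M = 12 → M
  i=10: N-C = 11 → L
  i=11: Q-G = 10 → K
  i=12: E-J = 21 → V
  i=13: S-F = 13 → N
  i=14: H-H =  0 → A
  i=15: V-A = 21 → V
  i=16: K-Y = 12 → M
  i=17: Q-F = 11 → L
  i=18: J-Z = 10 → K
  i=19: I-N = 21 → V
  i=20: G-T = 13 → N
  i=21: U-U =  0 → A
  i=22: I-N = 21 → V
  i=23: I-W = 12 → M
  i=24: X-M = 11 → L
  i=25: E-U = 10 → K
  i=26: X-C = 21 → V
  i=27: D-Q = 13 → N
  i=28: Z-Z =  0 → A
  i=29: K-P = 21 → V
  i=30: H-V = 12 → M
  i=31: V-K = 11 → L
  i=32: J-Z = 10 → K
  i=33: K-P = 21 → V
  shifts repeat with period 7: AVMLKVN

AVMLKVN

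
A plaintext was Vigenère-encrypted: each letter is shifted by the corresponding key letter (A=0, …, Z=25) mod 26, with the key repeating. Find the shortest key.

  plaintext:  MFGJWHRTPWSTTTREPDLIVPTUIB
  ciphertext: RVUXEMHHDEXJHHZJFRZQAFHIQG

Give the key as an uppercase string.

FQOOI

  i= 0: R-M =  5 → F
  i= 1: V-F = 16 → Q
  i= 2: U-G = 14 → O
  i= 3: X-J = 14 → O
  i= 4: E-W =  8 → I
  i= 5: M-H =  5 → F
  i= 6: H-R = 16 → Q
  i= 7: H-T = 14 → O
  i= 8: D-P = 14 → O
  i= 9: E-W =  8 → I
  i=10: X-S =  5 → F
  i=11: J-T = 16 → Q
  i=12: H-T = 14 → O
  i=13: H-T = 14 → O
  i=14: Z-R =  8 → I
  i=15: J-E =  5 → F
  i=16: F-P = 16 → Q
  i=17: R-D = 14 → O
  i=18: Z-L = 14 → O
  i=19: Q-I =  8 → I
  i=20: A-V =  5 → F
  i=21: F-P = 16 → Q
  i=22: H-T = 14 → O
  i=23: I-U = 14 → O
  i=24: Q-I =  8 → I
  i=25: G-B =  5 → F
  shifts repeat with period 5: FQOOI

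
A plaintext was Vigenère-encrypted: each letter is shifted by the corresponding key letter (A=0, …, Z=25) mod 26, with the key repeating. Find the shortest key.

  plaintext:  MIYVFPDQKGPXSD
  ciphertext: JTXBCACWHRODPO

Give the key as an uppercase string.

XLZG

  i= 0: J-M = 23 → X
  i= 1: T-I = 11 → L
  i= 2: X-Y = 25 → Z
  i= 3: B-V =  6 → G
  i= 4: C-F = 23 → X
  i= 5: A-P = 11 → L
  i= 6: C-D = 25 → Z
  i= 7: W-Q =  6 → G
  i= 8: H-K = 23 → X
  i= 9: R-G = 11 → L
  i=10: O-P = 25 → Z
  i=11: D-X =  6 → G
  i=12: P-S = 23 → X
  i=13: O-D = 11 → L
  shifts repeat with period 4: XLZG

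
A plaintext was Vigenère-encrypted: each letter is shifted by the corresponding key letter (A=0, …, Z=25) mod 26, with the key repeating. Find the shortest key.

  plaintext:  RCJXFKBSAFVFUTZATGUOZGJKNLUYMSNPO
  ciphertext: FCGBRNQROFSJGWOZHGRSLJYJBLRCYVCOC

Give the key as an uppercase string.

OAXEMDPZ

  i= 0: F-R = 14 → O
  i= 1: C-C =  0 → A
  i= 2: G-J = 23 → X
  i= 3: B-X =  4 → E
  i= 4: R-F = 12 → M
  i= 5: N-K =  3 → D
  i= 6: Q-B = 15 → P
  i= 7: R-S = 25 → Z
  i= 8: O-A = 14 → O
  i= 9: F-F =  0 → A
  i=10: S-V = 23 → X
  i=11: J-F =  4 → E
  i=12: G-U = 12 → M
  i=13: W-T =  3 → D
  i=14: O-Z = 15 → P
  i=15: Z-A = 25 → Z
  i=16: H-T = 14 → O
  i=17: G-G =  0 → A
  i=18: R-U = 23 → X
  i=19: S-O =  4 → E
  i=20: L-Z = 12 → M
  i=21: J-G =  3 → D
  i=22: Y-J = 15 → P
  i=23: J-K = 25 → Z
  i=24: B-N = 14 → O
  i=25: L-L =  0 → A
  i=26: R-U = 23 → X
  i=27: C-Y =  4 → E
  i=28: Y-M = 12 → M
  i=29: V-S =  3 → D
  i=30: C-N = 15 → P
  i=31: O-P = 25 → Z
  i=32: C-O = 14 → O
  shifts repeat with period 8: OAXEMDPZ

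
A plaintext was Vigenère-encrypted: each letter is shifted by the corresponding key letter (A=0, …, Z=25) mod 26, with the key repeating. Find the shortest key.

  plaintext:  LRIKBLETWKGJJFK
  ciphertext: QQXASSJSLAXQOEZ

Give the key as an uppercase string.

FZPQRH

  i= 0: Q-L =  5 → F
  i= 1: Q-R = 25 → Z
  i= 2: X-I = 15 → P
  i= 3: A-K = 16 → Q
  i= 4: S-B = 17 → R
  i= 5: S-L =  7 → H
  i= 6: J-E =  5 → F
  i= 7: S-T = 25 → Z
  i= 8: L-W = 15 → P
  i= 9: A-K = 16 → Q
  i=10: X-G = 17 → R
  i=11: Q-J =  7 → H
  i=12: O-J =  5 → F
  i=13: E-F = 25 → Z
  i=14: Z-K = 15 → P
  shifts repeat with period 6: FZPQRH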